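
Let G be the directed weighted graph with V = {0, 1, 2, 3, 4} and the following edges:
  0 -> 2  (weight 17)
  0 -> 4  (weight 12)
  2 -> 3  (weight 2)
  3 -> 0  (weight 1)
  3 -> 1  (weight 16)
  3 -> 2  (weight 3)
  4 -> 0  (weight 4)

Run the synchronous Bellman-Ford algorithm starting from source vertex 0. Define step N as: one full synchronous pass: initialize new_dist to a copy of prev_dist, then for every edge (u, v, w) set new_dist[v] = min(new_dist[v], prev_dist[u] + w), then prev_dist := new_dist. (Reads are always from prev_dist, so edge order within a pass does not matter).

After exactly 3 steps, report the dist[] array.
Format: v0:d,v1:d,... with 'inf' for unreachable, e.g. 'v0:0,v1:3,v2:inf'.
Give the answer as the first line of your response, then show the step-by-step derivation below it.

v0:0,v1:35,v2:17,v3:19,v4:12

step 1: dist = v0:0,v1:inf,v2:17,v3:inf,v4:12
step 2: dist = v0:0,v1:inf,v2:17,v3:19,v4:12
step 3: dist = v0:0,v1:35,v2:17,v3:19,v4:12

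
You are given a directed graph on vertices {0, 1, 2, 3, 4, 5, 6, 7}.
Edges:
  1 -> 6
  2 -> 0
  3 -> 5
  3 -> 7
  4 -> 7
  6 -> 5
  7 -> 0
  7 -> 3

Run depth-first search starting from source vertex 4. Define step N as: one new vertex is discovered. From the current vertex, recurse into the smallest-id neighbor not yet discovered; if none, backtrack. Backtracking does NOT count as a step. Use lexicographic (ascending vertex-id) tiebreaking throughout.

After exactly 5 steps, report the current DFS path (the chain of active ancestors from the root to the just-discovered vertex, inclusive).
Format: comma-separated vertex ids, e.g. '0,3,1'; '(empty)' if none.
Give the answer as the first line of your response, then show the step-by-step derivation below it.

4,7,3,5

step 1: discover 4; path=4; order=4
step 2: discover 7; path=4>7; order=4,7
step 3: discover 0; path=4>7>0; order=4,7,0
step 4: discover 3; path=4>7>3; order=4,7,0,3
step 5: discover 5; path=4>7>3>5; order=4,7,0,3,5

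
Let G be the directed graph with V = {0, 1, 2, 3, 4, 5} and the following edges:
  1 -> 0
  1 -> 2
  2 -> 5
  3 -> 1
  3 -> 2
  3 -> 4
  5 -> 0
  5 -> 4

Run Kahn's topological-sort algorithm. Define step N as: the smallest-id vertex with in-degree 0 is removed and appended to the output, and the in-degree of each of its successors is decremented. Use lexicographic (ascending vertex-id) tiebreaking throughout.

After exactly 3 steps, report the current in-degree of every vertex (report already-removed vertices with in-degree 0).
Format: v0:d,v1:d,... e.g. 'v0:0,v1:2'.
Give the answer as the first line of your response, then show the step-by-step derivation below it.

v0:1,v1:0,v2:0,v3:0,v4:1,v5:0

step 1: output 3; order=[3]; indeg=(2,0,1,0,1,1)
step 2: output 1; order=[3,1]; indeg=(1,0,0,0,1,1)
step 3: output 2; order=[3,1,2]; indeg=(1,0,0,0,1,0)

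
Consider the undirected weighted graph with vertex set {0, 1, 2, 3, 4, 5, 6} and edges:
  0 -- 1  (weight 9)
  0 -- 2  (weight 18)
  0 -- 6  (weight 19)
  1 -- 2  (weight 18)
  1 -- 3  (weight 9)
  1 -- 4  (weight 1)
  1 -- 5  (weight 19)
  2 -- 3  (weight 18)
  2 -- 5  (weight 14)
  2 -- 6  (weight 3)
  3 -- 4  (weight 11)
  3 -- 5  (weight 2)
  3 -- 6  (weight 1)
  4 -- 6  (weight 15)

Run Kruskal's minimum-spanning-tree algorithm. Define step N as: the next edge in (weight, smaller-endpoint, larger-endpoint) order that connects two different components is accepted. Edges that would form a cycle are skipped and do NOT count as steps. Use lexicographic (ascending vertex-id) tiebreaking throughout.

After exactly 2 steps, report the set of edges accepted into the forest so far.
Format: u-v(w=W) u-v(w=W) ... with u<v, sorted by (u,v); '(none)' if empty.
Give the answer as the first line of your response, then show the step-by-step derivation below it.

1-4(w=1) 3-6(w=1)

step 1: add edge 1-4 (w=1); MST = {1-4(w=1)}
step 2: add edge 3-6 (w=1); MST = {1-4(w=1) 3-6(w=1)}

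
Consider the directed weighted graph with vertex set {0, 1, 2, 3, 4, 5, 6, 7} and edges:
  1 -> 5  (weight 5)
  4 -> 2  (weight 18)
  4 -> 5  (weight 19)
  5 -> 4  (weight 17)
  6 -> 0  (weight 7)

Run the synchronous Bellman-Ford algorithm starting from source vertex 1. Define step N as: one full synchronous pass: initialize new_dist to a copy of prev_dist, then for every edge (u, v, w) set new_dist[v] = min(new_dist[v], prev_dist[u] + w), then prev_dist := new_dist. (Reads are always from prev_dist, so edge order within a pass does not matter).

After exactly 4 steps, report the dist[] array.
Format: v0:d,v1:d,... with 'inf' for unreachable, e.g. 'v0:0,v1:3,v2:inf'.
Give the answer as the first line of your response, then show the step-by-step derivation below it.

v0:inf,v1:0,v2:40,v3:inf,v4:22,v5:5,v6:inf,v7:inf

step 1: dist = v0:inf,v1:0,v2:inf,v3:inf,v4:inf,v5:5,v6:inf,v7:inf
step 2: dist = v0:inf,v1:0,v2:inf,v3:inf,v4:22,v5:5,v6:inf,v7:inf
step 3: dist = v0:inf,v1:0,v2:40,v3:inf,v4:22,v5:5,v6:inf,v7:inf
step 4: dist = v0:inf,v1:0,v2:40,v3:inf,v4:22,v5:5,v6:inf,v7:inf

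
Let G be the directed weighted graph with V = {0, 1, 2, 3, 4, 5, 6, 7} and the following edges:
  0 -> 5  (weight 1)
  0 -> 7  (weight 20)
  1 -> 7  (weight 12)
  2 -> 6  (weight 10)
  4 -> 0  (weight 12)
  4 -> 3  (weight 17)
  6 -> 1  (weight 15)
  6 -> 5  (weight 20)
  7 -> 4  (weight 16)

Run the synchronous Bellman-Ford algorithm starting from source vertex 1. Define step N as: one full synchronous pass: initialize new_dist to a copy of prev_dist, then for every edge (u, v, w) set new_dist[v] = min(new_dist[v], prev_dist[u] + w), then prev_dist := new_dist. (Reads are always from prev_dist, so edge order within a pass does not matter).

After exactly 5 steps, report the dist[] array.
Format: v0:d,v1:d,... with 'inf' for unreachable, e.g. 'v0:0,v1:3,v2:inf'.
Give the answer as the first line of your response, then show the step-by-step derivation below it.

v0:40,v1:0,v2:inf,v3:45,v4:28,v5:41,v6:inf,v7:12

step 1: dist = v0:inf,v1:0,v2:inf,v3:inf,v4:inf,v5:inf,v6:inf,v7:12
step 2: dist = v0:inf,v1:0,v2:inf,v3:inf,v4:28,v5:inf,v6:inf,v7:12
step 3: dist = v0:40,v1:0,v2:inf,v3:45,v4:28,v5:inf,v6:inf,v7:12
step 4: dist = v0:40,v1:0,v2:inf,v3:45,v4:28,v5:41,v6:inf,v7:12
step 5: dist = v0:40,v1:0,v2:inf,v3:45,v4:28,v5:41,v6:inf,v7:12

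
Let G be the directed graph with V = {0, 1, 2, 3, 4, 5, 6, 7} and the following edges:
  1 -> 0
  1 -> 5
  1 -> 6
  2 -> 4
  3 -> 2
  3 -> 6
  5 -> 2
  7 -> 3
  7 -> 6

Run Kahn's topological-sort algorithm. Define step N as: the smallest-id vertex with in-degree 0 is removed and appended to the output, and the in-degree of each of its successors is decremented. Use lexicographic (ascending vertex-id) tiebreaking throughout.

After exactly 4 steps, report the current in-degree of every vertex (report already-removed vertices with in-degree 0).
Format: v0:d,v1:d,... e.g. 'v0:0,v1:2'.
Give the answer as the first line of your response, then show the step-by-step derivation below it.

v0:0,v1:0,v2:1,v3:0,v4:1,v5:0,v6:1,v7:0

step 1: output 1; order=[1]; indeg=(0,0,2,1,1,0,2,0)
step 2: output 0; order=[1,0]; indeg=(0,0,2,1,1,0,2,0)
step 3: output 5; order=[1,0,5]; indeg=(0,0,1,1,1,0,2,0)
step 4: output 7; order=[1,0,5,7]; indeg=(0,0,1,0,1,0,1,0)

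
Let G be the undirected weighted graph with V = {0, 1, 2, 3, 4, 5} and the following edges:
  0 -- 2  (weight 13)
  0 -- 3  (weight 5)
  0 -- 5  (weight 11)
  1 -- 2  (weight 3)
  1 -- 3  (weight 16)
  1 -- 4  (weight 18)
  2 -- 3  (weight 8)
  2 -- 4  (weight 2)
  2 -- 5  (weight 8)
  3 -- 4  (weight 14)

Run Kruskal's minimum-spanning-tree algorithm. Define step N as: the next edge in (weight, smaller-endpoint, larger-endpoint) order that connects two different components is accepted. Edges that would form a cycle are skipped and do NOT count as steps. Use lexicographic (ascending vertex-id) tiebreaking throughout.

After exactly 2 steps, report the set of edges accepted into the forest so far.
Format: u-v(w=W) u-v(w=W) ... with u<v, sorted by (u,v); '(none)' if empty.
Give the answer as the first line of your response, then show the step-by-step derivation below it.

1-2(w=3) 2-4(w=2)

step 1: add edge 2-4 (w=2); MST = {2-4(w=2)}
step 2: add edge 1-2 (w=3); MST = {1-2(w=3) 2-4(w=2)}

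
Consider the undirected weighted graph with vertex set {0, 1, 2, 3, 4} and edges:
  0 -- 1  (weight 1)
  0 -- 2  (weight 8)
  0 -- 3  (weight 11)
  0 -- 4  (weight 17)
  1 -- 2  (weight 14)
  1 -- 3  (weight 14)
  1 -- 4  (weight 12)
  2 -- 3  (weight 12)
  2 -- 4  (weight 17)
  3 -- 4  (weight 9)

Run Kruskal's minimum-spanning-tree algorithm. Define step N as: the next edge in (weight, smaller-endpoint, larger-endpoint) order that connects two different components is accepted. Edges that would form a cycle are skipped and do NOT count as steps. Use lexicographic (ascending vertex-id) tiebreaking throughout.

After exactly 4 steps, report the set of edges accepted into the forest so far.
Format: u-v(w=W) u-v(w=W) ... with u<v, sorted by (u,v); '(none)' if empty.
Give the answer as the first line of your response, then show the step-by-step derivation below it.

0-1(w=1) 0-2(w=8) 0-3(w=11) 3-4(w=9)

step 1: add edge 0-1 (w=1); MST = {0-1(w=1)}
step 2: add edge 0-2 (w=8); MST = {0-1(w=1) 0-2(w=8)}
step 3: add edge 3-4 (w=9); MST = {0-1(w=1) 0-2(w=8) 3-4(w=9)}
step 4: add edge 0-3 (w=11); MST = {0-1(w=1) 0-2(w=8) 0-3(w=11) 3-4(w=9)}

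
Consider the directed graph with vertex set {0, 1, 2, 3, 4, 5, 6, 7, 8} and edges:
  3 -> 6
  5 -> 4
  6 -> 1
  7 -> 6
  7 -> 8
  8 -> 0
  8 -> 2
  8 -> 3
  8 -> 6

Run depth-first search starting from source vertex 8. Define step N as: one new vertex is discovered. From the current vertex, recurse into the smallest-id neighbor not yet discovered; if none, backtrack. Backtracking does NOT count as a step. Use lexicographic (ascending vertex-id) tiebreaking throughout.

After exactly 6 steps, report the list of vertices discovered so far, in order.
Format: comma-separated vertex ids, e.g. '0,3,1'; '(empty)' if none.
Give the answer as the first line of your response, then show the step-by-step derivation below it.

8,0,2,3,6,1

step 1: discover 8; path=8; order=8
step 2: discover 0; path=8>0; order=8,0
step 3: discover 2; path=8>2; order=8,0,2
step 4: discover 3; path=8>3; order=8,0,2,3
step 5: discover 6; path=8>3>6; order=8,0,2,3,6
step 6: discover 1; path=8>3>6>1; order=8,0,2,3,6,1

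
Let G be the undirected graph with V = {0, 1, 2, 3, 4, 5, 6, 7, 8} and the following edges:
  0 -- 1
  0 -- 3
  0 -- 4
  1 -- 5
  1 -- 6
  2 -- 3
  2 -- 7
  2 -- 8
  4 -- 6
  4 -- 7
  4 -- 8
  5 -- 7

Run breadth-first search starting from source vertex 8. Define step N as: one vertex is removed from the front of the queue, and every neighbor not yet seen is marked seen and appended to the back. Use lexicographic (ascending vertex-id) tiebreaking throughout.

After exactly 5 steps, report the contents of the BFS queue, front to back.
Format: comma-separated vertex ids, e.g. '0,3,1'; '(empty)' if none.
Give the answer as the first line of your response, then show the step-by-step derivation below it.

0,6,5

step 1: dequeue 8; queue=[2,4]; order=8
step 2: dequeue 2; queue=[4,3,7]; order=8,2
step 3: dequeue 4; queue=[3,7,0,6]; order=8,2,4
step 4: dequeue 3; queue=[7,0,6]; order=8,2,4,3
step 5: dequeue 7; queue=[0,6,5]; order=8,2,4,3,7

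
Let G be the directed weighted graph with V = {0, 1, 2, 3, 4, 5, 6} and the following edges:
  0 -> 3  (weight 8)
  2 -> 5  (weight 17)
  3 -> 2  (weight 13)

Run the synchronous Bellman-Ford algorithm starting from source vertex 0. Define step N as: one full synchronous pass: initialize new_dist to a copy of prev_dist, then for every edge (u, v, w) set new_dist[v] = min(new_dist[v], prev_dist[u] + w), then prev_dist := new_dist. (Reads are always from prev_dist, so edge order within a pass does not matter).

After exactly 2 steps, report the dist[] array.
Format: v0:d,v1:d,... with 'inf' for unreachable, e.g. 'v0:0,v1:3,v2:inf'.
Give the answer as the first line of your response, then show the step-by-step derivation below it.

v0:0,v1:inf,v2:21,v3:8,v4:inf,v5:inf,v6:inf

step 1: dist = v0:0,v1:inf,v2:inf,v3:8,v4:inf,v5:inf,v6:inf
step 2: dist = v0:0,v1:inf,v2:21,v3:8,v4:inf,v5:inf,v6:inf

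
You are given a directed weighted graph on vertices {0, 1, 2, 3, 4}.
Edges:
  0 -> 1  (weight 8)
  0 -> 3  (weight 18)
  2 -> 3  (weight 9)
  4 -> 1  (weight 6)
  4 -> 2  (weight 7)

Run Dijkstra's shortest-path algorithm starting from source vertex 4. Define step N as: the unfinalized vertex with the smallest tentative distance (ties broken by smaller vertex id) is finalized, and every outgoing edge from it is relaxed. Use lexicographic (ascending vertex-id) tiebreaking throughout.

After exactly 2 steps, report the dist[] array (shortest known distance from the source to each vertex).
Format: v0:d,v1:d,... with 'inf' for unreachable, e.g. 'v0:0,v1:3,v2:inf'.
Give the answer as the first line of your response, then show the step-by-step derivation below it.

v0:inf,v1:6,v2:7,v3:inf,v4:0

step 1: dist = v0:inf,v1:6,v2:7,v3:inf,v4:0
step 2: dist = v0:inf,v1:6,v2:7,v3:inf,v4:0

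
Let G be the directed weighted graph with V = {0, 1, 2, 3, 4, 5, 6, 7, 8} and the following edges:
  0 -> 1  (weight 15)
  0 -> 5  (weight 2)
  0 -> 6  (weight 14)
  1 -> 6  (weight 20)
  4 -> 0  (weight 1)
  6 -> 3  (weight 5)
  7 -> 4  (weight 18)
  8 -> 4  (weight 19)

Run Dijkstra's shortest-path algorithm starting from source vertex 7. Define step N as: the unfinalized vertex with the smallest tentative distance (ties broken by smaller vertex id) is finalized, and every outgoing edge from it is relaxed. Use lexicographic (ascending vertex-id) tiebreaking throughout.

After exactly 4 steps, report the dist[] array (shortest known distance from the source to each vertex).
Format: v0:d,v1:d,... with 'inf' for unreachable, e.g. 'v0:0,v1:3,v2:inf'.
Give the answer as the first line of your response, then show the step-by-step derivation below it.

v0:19,v1:34,v2:inf,v3:inf,v4:18,v5:21,v6:33,v7:0,v8:inf

step 1: dist = v0:inf,v1:inf,v2:inf,v3:inf,v4:18,v5:inf,v6:inf,v7:0,v8:inf
step 2: dist = v0:19,v1:inf,v2:inf,v3:inf,v4:18,v5:inf,v6:inf,v7:0,v8:inf
step 3: dist = v0:19,v1:34,v2:inf,v3:inf,v4:18,v5:21,v6:33,v7:0,v8:inf
step 4: dist = v0:19,v1:34,v2:inf,v3:inf,v4:18,v5:21,v6:33,v7:0,v8:inf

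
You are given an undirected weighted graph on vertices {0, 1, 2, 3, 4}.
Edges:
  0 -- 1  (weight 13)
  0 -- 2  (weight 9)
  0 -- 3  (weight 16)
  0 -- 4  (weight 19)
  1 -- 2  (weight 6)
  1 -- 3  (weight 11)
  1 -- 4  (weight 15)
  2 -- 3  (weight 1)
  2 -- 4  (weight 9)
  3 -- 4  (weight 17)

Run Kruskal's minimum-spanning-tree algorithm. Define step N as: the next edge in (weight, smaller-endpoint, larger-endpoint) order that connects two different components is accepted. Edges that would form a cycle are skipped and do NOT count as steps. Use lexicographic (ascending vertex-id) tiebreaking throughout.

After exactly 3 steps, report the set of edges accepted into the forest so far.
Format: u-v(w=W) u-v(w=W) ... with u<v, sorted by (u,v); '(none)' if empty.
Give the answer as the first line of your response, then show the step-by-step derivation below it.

0-2(w=9) 1-2(w=6) 2-3(w=1)

step 1: add edge 2-3 (w=1); MST = {2-3(w=1)}
step 2: add edge 1-2 (w=6); MST = {1-2(w=6) 2-3(w=1)}
step 3: add edge 0-2 (w=9); MST = {0-2(w=9) 1-2(w=6) 2-3(w=1)}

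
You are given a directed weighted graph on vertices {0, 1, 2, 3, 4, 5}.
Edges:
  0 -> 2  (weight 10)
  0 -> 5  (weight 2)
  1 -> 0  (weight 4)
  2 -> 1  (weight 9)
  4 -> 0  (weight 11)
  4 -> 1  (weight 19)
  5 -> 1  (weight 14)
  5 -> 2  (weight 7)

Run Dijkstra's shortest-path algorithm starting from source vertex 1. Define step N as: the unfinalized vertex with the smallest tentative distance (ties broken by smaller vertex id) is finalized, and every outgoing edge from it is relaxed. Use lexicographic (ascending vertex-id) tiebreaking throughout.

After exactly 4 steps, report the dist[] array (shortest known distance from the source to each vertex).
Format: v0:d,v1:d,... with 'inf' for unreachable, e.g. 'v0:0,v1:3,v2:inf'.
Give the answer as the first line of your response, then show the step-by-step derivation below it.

v0:4,v1:0,v2:13,v3:inf,v4:inf,v5:6

step 1: dist = v0:4,v1:0,v2:inf,v3:inf,v4:inf,v5:inf
step 2: dist = v0:4,v1:0,v2:14,v3:inf,v4:inf,v5:6
step 3: dist = v0:4,v1:0,v2:13,v3:inf,v4:inf,v5:6
step 4: dist = v0:4,v1:0,v2:13,v3:inf,v4:inf,v5:6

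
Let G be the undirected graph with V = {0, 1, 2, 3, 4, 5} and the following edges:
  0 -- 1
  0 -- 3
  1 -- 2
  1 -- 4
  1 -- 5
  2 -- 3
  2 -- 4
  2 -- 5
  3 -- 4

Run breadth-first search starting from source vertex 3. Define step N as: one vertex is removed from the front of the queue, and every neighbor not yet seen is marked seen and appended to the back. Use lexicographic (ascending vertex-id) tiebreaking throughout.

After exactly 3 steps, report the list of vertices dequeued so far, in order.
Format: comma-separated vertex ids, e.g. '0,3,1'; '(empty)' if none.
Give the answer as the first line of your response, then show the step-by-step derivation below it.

3,0,2

step 1: dequeue 3; queue=[0,2,4]; order=3
step 2: dequeue 0; queue=[2,4,1]; order=3,0
step 3: dequeue 2; queue=[4,1,5]; order=3,0,2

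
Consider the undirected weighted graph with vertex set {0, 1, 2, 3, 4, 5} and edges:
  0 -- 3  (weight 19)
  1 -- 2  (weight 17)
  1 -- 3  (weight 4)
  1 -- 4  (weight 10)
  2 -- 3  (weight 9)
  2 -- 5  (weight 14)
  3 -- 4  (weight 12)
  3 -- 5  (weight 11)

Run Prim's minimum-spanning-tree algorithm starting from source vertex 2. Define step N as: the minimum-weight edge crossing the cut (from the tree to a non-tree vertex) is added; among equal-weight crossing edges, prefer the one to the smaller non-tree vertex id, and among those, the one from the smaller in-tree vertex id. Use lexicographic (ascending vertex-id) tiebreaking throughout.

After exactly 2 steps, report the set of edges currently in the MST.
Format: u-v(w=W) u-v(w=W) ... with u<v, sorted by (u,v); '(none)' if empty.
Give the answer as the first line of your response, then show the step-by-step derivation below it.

1-3(w=4) 2-3(w=9)

step 1: add edge 2-3 (w=9); MST = {2-3(w=9)}
step 2: add edge 1-3 (w=4); MST = {1-3(w=4) 2-3(w=9)}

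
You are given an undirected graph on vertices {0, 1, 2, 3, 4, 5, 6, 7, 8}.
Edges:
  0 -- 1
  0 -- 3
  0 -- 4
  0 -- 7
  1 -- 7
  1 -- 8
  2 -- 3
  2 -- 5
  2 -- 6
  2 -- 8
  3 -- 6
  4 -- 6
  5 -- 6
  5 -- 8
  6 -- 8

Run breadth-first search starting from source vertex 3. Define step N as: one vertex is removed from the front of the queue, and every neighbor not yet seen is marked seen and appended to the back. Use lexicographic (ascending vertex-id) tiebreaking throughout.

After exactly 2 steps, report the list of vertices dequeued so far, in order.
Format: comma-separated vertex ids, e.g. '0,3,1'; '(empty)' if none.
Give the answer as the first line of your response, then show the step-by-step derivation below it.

3,0

step 1: dequeue 3; queue=[0,2,6]; order=3
step 2: dequeue 0; queue=[2,6,1,4,7]; order=3,0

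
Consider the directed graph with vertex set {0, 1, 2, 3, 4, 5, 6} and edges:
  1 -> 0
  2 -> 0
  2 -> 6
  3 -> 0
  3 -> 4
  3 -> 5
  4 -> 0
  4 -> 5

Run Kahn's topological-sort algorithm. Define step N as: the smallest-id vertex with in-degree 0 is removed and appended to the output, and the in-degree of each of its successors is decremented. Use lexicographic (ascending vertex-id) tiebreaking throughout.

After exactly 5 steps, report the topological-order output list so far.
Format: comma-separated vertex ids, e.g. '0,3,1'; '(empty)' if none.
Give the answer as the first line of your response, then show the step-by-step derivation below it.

1,2,3,4,0

step 1: output 1; order=[1]; indeg=(3,0,0,0,1,2,1)
step 2: output 2; order=[1,2]; indeg=(2,0,0,0,1,2,0)
step 3: output 3; order=[1,2,3]; indeg=(1,0,0,0,0,1,0)
step 4: output 4; order=[1,2,3,4]; indeg=(0,0,0,0,0,0,0)
step 5: output 0; order=[1,2,3,4,0]; indeg=(0,0,0,0,0,0,0)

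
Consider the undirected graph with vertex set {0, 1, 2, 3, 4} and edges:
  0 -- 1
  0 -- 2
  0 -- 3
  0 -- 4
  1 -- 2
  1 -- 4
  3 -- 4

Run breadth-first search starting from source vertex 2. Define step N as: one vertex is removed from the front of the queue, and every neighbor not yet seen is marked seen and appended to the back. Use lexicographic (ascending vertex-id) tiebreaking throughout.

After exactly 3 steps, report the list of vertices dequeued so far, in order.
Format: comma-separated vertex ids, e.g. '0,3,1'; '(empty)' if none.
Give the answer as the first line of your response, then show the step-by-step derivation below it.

2,0,1

step 1: dequeue 2; queue=[0,1]; order=2
step 2: dequeue 0; queue=[1,3,4]; order=2,0
step 3: dequeue 1; queue=[3,4]; order=2,0,1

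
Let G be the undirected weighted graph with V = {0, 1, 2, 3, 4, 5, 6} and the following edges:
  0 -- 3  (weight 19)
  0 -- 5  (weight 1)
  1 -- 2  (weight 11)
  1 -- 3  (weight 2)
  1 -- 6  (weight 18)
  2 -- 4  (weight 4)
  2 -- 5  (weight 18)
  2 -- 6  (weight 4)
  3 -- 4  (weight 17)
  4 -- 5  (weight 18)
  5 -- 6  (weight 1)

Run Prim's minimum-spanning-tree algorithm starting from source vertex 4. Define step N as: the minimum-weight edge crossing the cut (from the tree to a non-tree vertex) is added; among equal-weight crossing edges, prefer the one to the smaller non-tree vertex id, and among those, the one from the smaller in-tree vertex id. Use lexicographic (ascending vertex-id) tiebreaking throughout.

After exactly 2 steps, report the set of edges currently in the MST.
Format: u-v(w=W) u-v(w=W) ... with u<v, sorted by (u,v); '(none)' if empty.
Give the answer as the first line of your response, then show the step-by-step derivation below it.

2-4(w=4) 2-6(w=4)

step 1: add edge 2-4 (w=4); MST = {2-4(w=4)}
step 2: add edge 2-6 (w=4); MST = {2-4(w=4) 2-6(w=4)}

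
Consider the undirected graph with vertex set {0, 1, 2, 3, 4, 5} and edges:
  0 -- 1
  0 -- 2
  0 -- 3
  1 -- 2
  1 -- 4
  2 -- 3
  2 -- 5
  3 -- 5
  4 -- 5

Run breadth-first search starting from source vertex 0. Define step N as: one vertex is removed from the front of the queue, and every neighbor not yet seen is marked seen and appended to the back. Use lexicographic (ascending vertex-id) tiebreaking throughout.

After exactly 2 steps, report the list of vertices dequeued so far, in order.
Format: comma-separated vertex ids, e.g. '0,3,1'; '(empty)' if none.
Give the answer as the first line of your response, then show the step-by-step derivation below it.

0,1

step 1: dequeue 0; queue=[1,2,3]; order=0
step 2: dequeue 1; queue=[2,3,4]; order=0,1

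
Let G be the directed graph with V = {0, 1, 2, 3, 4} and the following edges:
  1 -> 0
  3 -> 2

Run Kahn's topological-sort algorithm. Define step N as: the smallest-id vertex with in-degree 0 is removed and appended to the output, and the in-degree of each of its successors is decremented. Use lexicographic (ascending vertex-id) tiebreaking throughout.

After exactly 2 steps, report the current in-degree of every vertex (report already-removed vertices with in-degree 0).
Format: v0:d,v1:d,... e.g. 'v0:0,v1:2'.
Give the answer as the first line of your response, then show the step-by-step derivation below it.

v0:0,v1:0,v2:1,v3:0,v4:0

step 1: output 1; order=[1]; indeg=(0,0,1,0,0)
step 2: output 0; order=[1,0]; indeg=(0,0,1,0,0)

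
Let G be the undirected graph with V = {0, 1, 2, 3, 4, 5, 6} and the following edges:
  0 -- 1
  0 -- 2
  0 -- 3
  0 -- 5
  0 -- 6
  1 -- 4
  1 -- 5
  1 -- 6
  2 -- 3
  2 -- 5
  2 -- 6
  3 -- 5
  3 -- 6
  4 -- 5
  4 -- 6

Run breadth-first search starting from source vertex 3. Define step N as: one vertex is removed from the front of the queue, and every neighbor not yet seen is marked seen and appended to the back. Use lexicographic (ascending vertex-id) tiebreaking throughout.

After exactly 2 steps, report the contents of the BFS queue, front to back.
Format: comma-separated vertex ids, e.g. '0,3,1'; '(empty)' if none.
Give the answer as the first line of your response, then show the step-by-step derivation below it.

2,5,6,1

step 1: dequeue 3; queue=[0,2,5,6]; order=3
step 2: dequeue 0; queue=[2,5,6,1]; order=3,0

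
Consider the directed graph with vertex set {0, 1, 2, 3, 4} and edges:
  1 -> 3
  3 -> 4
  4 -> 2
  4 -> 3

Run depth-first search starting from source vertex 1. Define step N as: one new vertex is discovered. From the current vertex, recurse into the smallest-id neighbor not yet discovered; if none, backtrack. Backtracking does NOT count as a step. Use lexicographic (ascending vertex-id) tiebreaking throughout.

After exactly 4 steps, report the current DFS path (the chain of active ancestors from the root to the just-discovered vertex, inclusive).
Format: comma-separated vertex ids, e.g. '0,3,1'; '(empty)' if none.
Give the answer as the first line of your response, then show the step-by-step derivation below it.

1,3,4,2

step 1: discover 1; path=1; order=1
step 2: discover 3; path=1>3; order=1,3
step 3: discover 4; path=1>3>4; order=1,3,4
step 4: discover 2; path=1>3>4>2; order=1,3,4,2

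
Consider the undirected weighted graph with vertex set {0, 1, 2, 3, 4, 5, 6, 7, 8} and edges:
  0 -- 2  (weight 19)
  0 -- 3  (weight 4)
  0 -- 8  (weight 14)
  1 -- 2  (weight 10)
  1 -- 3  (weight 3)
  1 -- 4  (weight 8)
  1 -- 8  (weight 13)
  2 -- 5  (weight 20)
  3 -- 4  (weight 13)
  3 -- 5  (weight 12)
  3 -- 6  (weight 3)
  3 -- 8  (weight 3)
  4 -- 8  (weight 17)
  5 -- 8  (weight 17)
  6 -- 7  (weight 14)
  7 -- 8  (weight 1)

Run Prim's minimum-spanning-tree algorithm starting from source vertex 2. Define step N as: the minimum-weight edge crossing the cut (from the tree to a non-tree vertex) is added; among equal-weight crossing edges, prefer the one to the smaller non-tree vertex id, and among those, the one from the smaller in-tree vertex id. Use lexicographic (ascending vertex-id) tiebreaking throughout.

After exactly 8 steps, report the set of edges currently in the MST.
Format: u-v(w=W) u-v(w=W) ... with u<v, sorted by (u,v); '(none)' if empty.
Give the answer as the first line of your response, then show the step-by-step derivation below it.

0-3(w=4) 1-2(w=10) 1-3(w=3) 1-4(w=8) 3-5(w=12) 3-6(w=3) 3-8(w=3) 7-8(w=1)

step 1: add edge 1-2 (w=10); MST = {1-2(w=10)}
step 2: add edge 1-3 (w=3); MST = {1-2(w=10) 1-3(w=3)}
step 3: add edge 3-6 (w=3); MST = {1-2(w=10) 1-3(w=3) 3-6(w=3)}
step 4: add edge 3-8 (w=3); MST = {1-2(w=10) 1-3(w=3) 3-6(w=3) 3-8(w=3)}
step 5: add edge 7-8 (w=1); MST = {1-2(w=10) 1-3(w=3) 3-6(w=3) 3-8(w=3) 7-8(w=1)}
step 6: add edge 0-3 (w=4); MST = {0-3(w=4) 1-2(w=10) 1-3(w=3) 3-6(w=3) 3-8(w=3) 7-8(w=1)}
step 7: add edge 1-4 (w=8); MST = {0-3(w=4) 1-2(w=10) 1-3(w=3) 1-4(w=8) 3-6(w=3) 3-8(w=3) 7-8(w=1)}
step 8: add edge 3-5 (w=12); MST = {0-3(w=4) 1-2(w=10) 1-3(w=3) 1-4(w=8) 3-5(w=12) 3-6(w=3) 3-8(w=3) 7-8(w=1)}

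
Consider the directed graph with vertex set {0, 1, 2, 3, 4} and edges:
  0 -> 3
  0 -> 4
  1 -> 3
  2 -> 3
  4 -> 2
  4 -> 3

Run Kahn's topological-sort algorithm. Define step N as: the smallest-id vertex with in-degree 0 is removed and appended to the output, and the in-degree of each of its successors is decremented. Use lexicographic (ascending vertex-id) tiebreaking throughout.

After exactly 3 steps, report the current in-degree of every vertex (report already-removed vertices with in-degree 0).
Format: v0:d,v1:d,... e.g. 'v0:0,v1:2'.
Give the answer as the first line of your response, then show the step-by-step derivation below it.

v0:0,v1:0,v2:0,v3:1,v4:0

step 1: output 0; order=[0]; indeg=(0,0,1,3,0)
step 2: output 1; order=[0,1]; indeg=(0,0,1,2,0)
step 3: output 4; order=[0,1,4]; indeg=(0,0,0,1,0)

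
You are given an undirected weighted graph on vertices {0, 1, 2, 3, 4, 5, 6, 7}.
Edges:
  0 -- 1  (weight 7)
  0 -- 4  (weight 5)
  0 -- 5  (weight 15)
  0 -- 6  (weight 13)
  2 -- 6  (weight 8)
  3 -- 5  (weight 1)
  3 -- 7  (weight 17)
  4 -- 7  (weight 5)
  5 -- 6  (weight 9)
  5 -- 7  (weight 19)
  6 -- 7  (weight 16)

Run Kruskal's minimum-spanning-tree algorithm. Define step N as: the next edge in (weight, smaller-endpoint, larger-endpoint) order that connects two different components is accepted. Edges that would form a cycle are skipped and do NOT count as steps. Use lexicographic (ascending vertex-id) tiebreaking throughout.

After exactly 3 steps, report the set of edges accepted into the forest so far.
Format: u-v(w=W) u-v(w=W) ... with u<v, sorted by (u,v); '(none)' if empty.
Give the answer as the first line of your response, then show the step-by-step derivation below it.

0-4(w=5) 3-5(w=1) 4-7(w=5)

step 1: add edge 3-5 (w=1); MST = {3-5(w=1)}
step 2: add edge 0-4 (w=5); MST = {0-4(w=5) 3-5(w=1)}
step 3: add edge 4-7 (w=5); MST = {0-4(w=5) 3-5(w=1) 4-7(w=5)}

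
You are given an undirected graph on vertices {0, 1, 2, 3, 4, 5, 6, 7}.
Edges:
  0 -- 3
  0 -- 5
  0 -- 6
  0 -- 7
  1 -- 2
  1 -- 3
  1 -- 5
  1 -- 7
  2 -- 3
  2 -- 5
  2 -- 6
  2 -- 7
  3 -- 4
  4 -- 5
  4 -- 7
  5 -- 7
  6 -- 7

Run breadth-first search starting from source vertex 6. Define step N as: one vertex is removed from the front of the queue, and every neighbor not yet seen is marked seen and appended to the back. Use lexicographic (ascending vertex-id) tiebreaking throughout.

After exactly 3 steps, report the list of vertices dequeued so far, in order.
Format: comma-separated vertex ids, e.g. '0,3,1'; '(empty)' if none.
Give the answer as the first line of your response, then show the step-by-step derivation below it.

6,0,2

step 1: dequeue 6; queue=[0,2,7]; order=6
step 2: dequeue 0; queue=[2,7,3,5]; order=6,0
step 3: dequeue 2; queue=[7,3,5,1]; order=6,0,2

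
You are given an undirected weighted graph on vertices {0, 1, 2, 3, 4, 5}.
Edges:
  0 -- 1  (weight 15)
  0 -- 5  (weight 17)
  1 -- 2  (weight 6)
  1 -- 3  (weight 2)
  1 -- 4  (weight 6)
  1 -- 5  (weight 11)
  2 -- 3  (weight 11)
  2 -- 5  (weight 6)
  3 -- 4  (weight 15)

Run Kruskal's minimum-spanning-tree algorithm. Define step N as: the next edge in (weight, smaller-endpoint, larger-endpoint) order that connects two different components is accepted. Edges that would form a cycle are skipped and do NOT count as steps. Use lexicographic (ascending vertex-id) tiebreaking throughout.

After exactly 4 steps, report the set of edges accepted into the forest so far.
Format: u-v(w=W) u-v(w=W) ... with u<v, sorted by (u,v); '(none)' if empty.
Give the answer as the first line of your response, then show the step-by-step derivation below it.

1-2(w=6) 1-3(w=2) 1-4(w=6) 2-5(w=6)

step 1: add edge 1-3 (w=2); MST = {1-3(w=2)}
step 2: add edge 1-2 (w=6); MST = {1-2(w=6) 1-3(w=2)}
step 3: add edge 1-4 (w=6); MST = {1-2(w=6) 1-3(w=2) 1-4(w=6)}
step 4: add edge 2-5 (w=6); MST = {1-2(w=6) 1-3(w=2) 1-4(w=6) 2-5(w=6)}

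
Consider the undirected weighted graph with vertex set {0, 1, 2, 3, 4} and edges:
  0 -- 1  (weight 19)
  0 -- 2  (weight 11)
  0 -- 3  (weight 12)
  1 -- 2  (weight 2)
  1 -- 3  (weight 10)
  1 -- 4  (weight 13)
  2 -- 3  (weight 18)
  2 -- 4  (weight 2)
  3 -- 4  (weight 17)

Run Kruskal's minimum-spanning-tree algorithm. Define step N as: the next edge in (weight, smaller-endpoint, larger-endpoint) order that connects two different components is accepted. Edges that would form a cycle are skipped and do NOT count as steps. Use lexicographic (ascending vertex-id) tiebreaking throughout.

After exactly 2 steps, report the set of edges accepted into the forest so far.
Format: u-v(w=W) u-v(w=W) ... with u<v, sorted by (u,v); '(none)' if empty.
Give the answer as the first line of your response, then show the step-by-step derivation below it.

1-2(w=2) 2-4(w=2)

step 1: add edge 1-2 (w=2); MST = {1-2(w=2)}
step 2: add edge 2-4 (w=2); MST = {1-2(w=2) 2-4(w=2)}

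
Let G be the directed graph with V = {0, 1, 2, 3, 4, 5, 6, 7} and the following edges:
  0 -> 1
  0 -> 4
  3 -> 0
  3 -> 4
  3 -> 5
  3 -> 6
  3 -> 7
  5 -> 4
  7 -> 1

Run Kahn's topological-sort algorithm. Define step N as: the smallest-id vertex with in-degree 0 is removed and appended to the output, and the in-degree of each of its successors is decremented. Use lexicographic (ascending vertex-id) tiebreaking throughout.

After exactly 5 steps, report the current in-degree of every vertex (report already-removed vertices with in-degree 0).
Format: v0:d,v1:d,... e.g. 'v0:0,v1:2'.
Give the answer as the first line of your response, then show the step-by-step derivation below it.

v0:0,v1:1,v2:0,v3:0,v4:0,v5:0,v6:0,v7:0

step 1: output 2; order=[2]; indeg=(1,2,0,0,3,1,1,1)
step 2: output 3; order=[2,3]; indeg=(0,2,0,0,2,0,0,0)
step 3: output 0; order=[2,3,0]; indeg=(0,1,0,0,1,0,0,0)
step 4: output 5; order=[2,3,0,5]; indeg=(0,1,0,0,0,0,0,0)
step 5: output 4; order=[2,3,0,5,4]; indeg=(0,1,0,0,0,0,0,0)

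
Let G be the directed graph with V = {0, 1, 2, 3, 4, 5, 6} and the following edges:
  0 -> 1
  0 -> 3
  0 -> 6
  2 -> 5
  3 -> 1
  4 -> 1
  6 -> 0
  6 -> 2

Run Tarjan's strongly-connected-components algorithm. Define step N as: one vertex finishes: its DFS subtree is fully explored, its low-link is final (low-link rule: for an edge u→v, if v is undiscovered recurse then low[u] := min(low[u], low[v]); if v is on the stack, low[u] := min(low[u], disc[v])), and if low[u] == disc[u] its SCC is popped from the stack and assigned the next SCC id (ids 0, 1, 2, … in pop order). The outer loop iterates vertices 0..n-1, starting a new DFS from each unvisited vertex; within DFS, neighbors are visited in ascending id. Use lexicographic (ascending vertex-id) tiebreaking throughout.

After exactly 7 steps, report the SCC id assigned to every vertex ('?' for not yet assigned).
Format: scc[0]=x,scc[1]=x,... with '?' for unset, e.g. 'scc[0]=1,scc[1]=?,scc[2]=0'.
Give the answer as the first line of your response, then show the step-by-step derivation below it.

scc[0]=4,scc[1]=0,scc[2]=3,scc[3]=1,scc[4]=5,scc[5]=2,scc[6]=4

step 1: low=(low[0]=0,low[1]=1,low[2]=?,low[3]=?,low[4]=?,low[5]=?,low[6]=?); scc=(scc[0]=?,scc[1]=0,scc[2]=?,scc[3]=?,scc[4]=?,scc[5]=?,scc[6]=?)
step 2: low=(low[0]=0,low[1]=1,low[2]=?,low[3]=2,low[4]=?,low[5]=?,low[6]=?); scc=(scc[0]=?,scc[1]=0,scc[2]=?,scc[3]=1,scc[4]=?,scc[5]=?,scc[6]=?)
step 3: low=(low[0]=0,low[1]=1,low[2]=4,low[3]=2,low[4]=?,low[5]=5,low[6]=0); scc=(scc[0]=?,scc[1]=0,scc[2]=?,scc[3]=1,scc[4]=?,scc[5]=2,scc[6]=?)
step 4: low=(low[0]=0,low[1]=1,low[2]=4,low[3]=2,low[4]=?,low[5]=5,low[6]=0); scc=(scc[0]=?,scc[1]=0,scc[2]=3,scc[3]=1,scc[4]=?,scc[5]=2,scc[6]=?)
step 5: low=(low[0]=0,low[1]=1,low[2]=4,low[3]=2,low[4]=?,low[5]=5,low[6]=0); scc=(scc[0]=?,scc[1]=0,scc[2]=3,scc[3]=1,scc[4]=?,scc[5]=2,scc[6]=?)
step 6: low=(low[0]=0,low[1]=1,low[2]=4,low[3]=2,low[4]=?,low[5]=5,low[6]=0); scc=(scc[0]=4,scc[1]=0,scc[2]=3,scc[3]=1,scc[4]=?,scc[5]=2,scc[6]=4)
step 7: low=(low[0]=0,low[1]=1,low[2]=4,low[3]=2,low[4]=6,low[5]=5,low[6]=0); scc=(scc[0]=4,scc[1]=0,scc[2]=3,scc[3]=1,scc[4]=5,scc[5]=2,scc[6]=4)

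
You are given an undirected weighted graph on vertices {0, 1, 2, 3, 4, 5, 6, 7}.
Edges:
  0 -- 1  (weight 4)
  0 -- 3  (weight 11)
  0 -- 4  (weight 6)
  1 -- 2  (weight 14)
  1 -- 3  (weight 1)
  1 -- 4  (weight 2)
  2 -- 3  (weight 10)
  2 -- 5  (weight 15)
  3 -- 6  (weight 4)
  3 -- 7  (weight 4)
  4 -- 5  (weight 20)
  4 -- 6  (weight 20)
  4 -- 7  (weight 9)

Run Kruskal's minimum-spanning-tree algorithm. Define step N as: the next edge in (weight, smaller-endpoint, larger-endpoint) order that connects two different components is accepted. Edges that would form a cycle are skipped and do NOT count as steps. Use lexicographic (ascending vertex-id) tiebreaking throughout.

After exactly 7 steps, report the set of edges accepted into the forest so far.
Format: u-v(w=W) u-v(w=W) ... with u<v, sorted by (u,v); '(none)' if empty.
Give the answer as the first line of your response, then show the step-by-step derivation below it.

0-1(w=4) 1-3(w=1) 1-4(w=2) 2-3(w=10) 2-5(w=15) 3-6(w=4) 3-7(w=4)

step 1: add edge 1-3 (w=1); MST = {1-3(w=1)}
step 2: add edge 1-4 (w=2); MST = {1-3(w=1) 1-4(w=2)}
step 3: add edge 0-1 (w=4); MST = {0-1(w=4) 1-3(w=1) 1-4(w=2)}
step 4: add edge 3-6 (w=4); MST = {0-1(w=4) 1-3(w=1) 1-4(w=2) 3-6(w=4)}
step 5: add edge 3-7 (w=4); MST = {0-1(w=4) 1-3(w=1) 1-4(w=2) 3-6(w=4) 3-7(w=4)}
step 6: add edge 2-3 (w=10); MST = {0-1(w=4) 1-3(w=1) 1-4(w=2) 2-3(w=10) 3-6(w=4) 3-7(w=4)}
step 7: add edge 2-5 (w=15); MST = {0-1(w=4) 1-3(w=1) 1-4(w=2) 2-3(w=10) 2-5(w=15) 3-6(w=4) 3-7(w=4)}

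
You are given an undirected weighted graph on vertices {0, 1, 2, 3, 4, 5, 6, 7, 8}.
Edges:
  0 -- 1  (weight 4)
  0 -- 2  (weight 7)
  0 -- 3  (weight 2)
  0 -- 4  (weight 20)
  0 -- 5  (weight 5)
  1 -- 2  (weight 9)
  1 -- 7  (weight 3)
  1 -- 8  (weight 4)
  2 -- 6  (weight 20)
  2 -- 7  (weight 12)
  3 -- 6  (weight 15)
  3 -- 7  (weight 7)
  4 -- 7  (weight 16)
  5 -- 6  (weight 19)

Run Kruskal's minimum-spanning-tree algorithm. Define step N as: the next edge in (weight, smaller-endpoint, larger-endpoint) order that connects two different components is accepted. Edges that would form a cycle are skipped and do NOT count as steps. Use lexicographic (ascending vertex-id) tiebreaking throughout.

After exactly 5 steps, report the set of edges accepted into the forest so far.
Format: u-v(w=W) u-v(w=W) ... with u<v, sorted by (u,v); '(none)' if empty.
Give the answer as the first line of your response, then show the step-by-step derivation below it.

0-1(w=4) 0-3(w=2) 0-5(w=5) 1-7(w=3) 1-8(w=4)

step 1: add edge 0-3 (w=2); MST = {0-3(w=2)}
step 2: add edge 1-7 (w=3); MST = {0-3(w=2) 1-7(w=3)}
step 3: add edge 0-1 (w=4); MST = {0-1(w=4) 0-3(w=2) 1-7(w=3)}
step 4: add edge 1-8 (w=4); MST = {0-1(w=4) 0-3(w=2) 1-7(w=3) 1-8(w=4)}
step 5: add edge 0-5 (w=5); MST = {0-1(w=4) 0-3(w=2) 0-5(w=5) 1-7(w=3) 1-8(w=4)}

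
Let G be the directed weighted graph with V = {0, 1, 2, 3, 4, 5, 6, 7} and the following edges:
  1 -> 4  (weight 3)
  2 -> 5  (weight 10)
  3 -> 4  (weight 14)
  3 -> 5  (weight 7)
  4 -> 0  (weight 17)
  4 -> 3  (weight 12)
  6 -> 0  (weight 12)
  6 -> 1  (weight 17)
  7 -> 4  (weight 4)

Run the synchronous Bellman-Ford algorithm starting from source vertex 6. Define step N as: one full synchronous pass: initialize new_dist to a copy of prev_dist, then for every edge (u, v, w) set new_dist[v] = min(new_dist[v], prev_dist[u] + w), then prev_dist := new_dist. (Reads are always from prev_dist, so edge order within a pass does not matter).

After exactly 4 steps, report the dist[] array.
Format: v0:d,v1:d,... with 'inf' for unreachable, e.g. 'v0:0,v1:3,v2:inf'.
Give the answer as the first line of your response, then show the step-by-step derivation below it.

v0:12,v1:17,v2:inf,v3:32,v4:20,v5:39,v6:0,v7:inf

step 1: dist = v0:12,v1:17,v2:inf,v3:inf,v4:inf,v5:inf,v6:0,v7:inf
step 2: dist = v0:12,v1:17,v2:inf,v3:inf,v4:20,v5:inf,v6:0,v7:inf
step 3: dist = v0:12,v1:17,v2:inf,v3:32,v4:20,v5:inf,v6:0,v7:inf
step 4: dist = v0:12,v1:17,v2:inf,v3:32,v4:20,v5:39,v6:0,v7:inf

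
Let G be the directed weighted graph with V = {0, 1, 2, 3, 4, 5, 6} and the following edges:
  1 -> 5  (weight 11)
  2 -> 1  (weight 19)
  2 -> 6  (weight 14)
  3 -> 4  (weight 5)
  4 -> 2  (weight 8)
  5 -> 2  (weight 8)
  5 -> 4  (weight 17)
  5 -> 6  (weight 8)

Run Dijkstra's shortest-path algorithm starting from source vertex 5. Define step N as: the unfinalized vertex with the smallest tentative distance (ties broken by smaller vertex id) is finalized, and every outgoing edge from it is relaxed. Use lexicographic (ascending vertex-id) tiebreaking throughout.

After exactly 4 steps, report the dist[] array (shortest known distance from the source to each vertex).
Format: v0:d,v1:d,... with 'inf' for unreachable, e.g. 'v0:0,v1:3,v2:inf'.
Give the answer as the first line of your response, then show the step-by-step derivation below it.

v0:inf,v1:27,v2:8,v3:inf,v4:17,v5:0,v6:8

step 1: dist = v0:inf,v1:inf,v2:8,v3:inf,v4:17,v5:0,v6:8
step 2: dist = v0:inf,v1:27,v2:8,v3:inf,v4:17,v5:0,v6:8
step 3: dist = v0:inf,v1:27,v2:8,v3:inf,v4:17,v5:0,v6:8
step 4: dist = v0:inf,v1:27,v2:8,v3:inf,v4:17,v5:0,v6:8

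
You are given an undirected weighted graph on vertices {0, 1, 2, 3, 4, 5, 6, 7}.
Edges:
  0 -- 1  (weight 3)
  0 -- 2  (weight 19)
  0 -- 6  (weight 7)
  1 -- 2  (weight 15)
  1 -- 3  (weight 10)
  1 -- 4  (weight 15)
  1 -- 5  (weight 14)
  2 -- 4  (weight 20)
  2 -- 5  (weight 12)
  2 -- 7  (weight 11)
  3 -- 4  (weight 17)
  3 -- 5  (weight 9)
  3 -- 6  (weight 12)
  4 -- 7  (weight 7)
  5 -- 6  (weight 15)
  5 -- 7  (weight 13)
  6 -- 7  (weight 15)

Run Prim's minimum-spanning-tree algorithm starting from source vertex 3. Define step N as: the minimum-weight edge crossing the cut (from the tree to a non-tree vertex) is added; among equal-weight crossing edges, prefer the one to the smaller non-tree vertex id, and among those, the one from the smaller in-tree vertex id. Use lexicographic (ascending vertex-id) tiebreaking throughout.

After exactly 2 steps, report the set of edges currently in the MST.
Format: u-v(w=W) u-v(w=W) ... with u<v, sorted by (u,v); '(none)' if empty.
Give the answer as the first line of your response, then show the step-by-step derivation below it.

1-3(w=10) 3-5(w=9)

step 1: add edge 3-5 (w=9); MST = {3-5(w=9)}
step 2: add edge 1-3 (w=10); MST = {1-3(w=10) 3-5(w=9)}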